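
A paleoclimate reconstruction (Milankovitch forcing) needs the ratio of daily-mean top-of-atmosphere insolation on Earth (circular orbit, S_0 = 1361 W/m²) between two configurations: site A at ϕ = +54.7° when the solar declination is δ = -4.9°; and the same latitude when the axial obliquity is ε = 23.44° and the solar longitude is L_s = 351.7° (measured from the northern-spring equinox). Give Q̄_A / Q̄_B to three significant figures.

— Configuration A (ϕ=+54.7°):
cos h₀ = −tan(+54.7°) tan(-4.900°) = 0.1211, h₀ = 1.4494 rad.
Bracket: h₀ sin ϕ sin δ + cos ϕ cos δ sin h₀ = 1.4494×0.81614×-0.08542 + 0.57786×0.99635×0.99264 = -0.101044 + 0.571513 = 0.470469.
Q̄ = (S_0/π) × [bracket] = (1361/π) × 0.470469 = 203.82 W/m².
— Configuration B (ϕ=+54.7°):
Solar declination: sin δ = sin ε · sin L_s = sin 23.44° × sin 351.7° = -0.05742, so δ = -3.292°.
cos h₀ = −tan(+54.7°) tan(-3.292°) = 0.0812, h₀ = 1.4895 rad.
Bracket: h₀ sin ϕ sin δ + cos ϕ cos δ sin h₀ = 1.4895×0.81614×-0.05742 + 0.57786×0.99835×0.99669 = -0.069802 + 0.574997 = 0.505195.
Q̄ = (S_0/π) × [bracket] = (1361/π) × 0.505195 = 218.86 W/m².
Ratio Q̄_A / Q̄_B = 203.82 / 218.86 = 0.9313.

Q̄_A / Q̄_B ≈ 0.931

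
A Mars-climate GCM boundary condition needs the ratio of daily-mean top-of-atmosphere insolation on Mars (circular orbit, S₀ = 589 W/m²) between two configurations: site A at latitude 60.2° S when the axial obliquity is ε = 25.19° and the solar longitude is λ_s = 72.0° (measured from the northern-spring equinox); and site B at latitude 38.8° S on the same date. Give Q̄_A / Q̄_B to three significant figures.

Q̄_A / Q̄_B ≈ 0.130

— Configuration A (φ=-60.2°):
Solar declination: sin δ = sin ε · sin λ_s = sin 25.19° × sin 72.0° = 0.40479, so δ = +23.878°.
cos H₀ = −tan(-60.2°) tan(+23.878°) = 0.7730, H₀ = 0.6873 rad.
Bracket: H₀ sin φ sin δ + cos φ cos δ sin H₀ = 0.6873×-0.86777×0.40479 + 0.49697×0.91441×0.63445 = -0.241424 + 0.288316 = 0.046892.
Q̄ = (S₀/π) × [bracket] = (589/π) × 0.046892 = 8.7915 W/m².
— Configuration B (φ=-38.8°):
cos H₀ = −tan(-38.8°) tan(+23.878°) = 0.3559, H₀ = 1.2069 rad.
Bracket: H₀ sin φ sin δ + cos φ cos δ sin H₀ = 1.2069×-0.62660×0.40479 + 0.77934×0.91441×0.93452 = -0.306120 + 0.665973 = 0.359853.
Q̄ = (S₀/π) × [bracket] = (589/π) × 0.359853 = 67.467 W/m².
Ratio Q̄_A / Q̄_B = 8.7915 / 67.467 = 0.1303.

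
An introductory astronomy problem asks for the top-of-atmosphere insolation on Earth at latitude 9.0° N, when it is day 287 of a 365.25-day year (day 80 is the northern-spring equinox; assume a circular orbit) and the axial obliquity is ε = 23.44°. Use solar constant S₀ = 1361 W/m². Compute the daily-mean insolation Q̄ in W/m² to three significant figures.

Solar longitude: λ_s = 360° × (287 − 80)/365.25 = 204.025°.
sin δ = sin 23.44° × sin 204.025° = -0.16195, so δ = -9.320°.
cos H₀ = −tan(+9.0°) tan(-9.320°) = 0.0260, H₀ = 1.5448 rad.
Bracket: H₀ sin φ sin δ + cos φ cos δ sin H₀ = 1.5448×0.15643×-0.16195 + 0.98769×0.98680×0.99966 = -0.039136 + 0.974321 = 0.935185.
Q̄ = (S₀/π) × [bracket] = (1361/π) × 0.935185 = 405.1 W/m².

Q̄ ≈ 405 W/m²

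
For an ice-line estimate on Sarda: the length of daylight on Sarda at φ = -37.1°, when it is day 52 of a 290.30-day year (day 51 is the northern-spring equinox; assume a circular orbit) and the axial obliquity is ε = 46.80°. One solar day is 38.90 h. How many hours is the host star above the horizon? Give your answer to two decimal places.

Solar longitude: λ_s = 360° × (52 − 51)/290.30 = 1.240°.
sin δ = sin 46.80° × sin 1.240° = 0.01578, so δ = +0.904°.
cos H₀ = −tan φ · tan δ = −tan(-37.1°) × tan(+0.904°) = 0.0119, so H₀ = 1.5589 rad = 89.32°.
Daylight = 2H₀/(2π) × 38.90 h = (1.5589/π) × 38.90 = 19.30 h.

19.30 h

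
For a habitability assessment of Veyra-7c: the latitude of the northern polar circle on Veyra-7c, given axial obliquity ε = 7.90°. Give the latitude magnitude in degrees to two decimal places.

The polar circle is the lowest latitude that experiences at least one full rotation of continuous daylight at the northern-summer solstice; it lies at |φ| = 90° − ε = 90° − 7.90° = 82.10°.

82.10°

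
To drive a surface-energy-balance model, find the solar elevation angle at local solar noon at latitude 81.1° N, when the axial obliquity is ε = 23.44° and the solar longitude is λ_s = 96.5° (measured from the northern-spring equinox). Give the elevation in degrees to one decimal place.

Solar declination: sin δ = sin ε · sin λ_s = sin 23.44° × sin 96.5° = 0.39523, so δ = +23.280°.
At local noon the hour angle is zero, so the zenith angle equals |φ − δ| = |+81.1° − (+23.280°)| = 57.820°.
Elevation = 90° − 57.820° = 32.2°.

32.2°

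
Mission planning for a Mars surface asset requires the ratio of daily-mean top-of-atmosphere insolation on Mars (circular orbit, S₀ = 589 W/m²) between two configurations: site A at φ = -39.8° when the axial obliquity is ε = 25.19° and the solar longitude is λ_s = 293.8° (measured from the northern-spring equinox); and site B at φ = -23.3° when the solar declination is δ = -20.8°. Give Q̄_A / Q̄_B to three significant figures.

Q̄_A / Q̄_B ≈ 1.05

— Configuration A (φ=-39.8°):
Solar declination: sin δ = sin ε · sin λ_s = sin 25.19° × sin 293.8° = -0.38943, so δ = -22.919°.
cos H₀ = −tan(-39.8°) tan(-22.919°) = -0.3523, H₀ = 1.9308 rad.
Bracket: H₀ sin φ sin δ + cos φ cos δ sin H₀ = 1.9308×-0.64011×-0.38943 + 0.76828×0.92106×0.93590 = 0.481306 + 0.662273 = 1.143579.
Q̄ = (S₀/π) × [bracket] = (589/π) × 1.143579 = 214.40 W/m².
— Configuration B (φ=-23.3°):
cos H₀ = −tan(-23.3°) tan(-20.800°) = -0.1636, H₀ = 1.7351 rad.
Bracket: H₀ sin φ sin δ + cos φ cos δ sin H₀ = 1.7351×-0.39555×-0.35511 + 0.91845×0.93483×0.98653 = 0.243719 + 0.847029 = 1.090748.
Q̄ = (S₀/π) × [bracket] = (589/π) × 1.090748 = 204.50 W/m².
Ratio Q̄_A / Q̄_B = 214.40 / 204.50 = 1.048.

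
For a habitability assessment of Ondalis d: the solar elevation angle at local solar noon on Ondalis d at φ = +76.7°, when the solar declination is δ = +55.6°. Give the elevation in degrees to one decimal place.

At local noon the hour angle is zero, so the zenith angle equals |φ − δ| = |+76.7° − (+55.600°)| = 21.100°.
Elevation = 90° − 21.100° = 68.9°.

68.9°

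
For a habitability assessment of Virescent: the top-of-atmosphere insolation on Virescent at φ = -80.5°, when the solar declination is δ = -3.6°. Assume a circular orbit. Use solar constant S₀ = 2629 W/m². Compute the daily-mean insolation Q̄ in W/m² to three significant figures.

cos H₀ = −tan(-80.5°) tan(-3.600°) = -0.3760, H₀ = 1.9562 rad.
Bracket: H₀ sin φ sin δ + cos φ cos δ sin H₀ = 1.9562×-0.98629×-0.06279 + 0.16505×0.99803×0.92663 = 0.121146 + 0.152639 = 0.273785.
Q̄ = (S₀/π) × [bracket] = (2629/π) × 0.273785 = 229.1 W/m².

Q̄ ≈ 229 W/m²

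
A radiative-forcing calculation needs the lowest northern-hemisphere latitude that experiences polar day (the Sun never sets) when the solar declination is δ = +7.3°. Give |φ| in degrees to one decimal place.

|φ| = 82.7°

Polar day requires cos H₀ = −tan φ tan δ ≤ −1, i.e. tan φ tan δ ≥ 1.
The boundary is |tan φ| · |tan δ| = 1, so |φ| = 90° − |δ| = 90° − 7.3° = 82.7° in the northern hemisphere.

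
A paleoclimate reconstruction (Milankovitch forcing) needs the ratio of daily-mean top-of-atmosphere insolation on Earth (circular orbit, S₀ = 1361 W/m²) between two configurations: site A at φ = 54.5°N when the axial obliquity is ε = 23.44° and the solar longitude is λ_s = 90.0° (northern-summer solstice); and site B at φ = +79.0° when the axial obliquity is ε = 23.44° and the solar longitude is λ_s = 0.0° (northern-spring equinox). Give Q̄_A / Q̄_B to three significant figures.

— Configuration A (φ=+54.5°):
Solar declination: sin δ = sin ε · sin λ_s = sin 23.44° × sin 90.0° = 0.39779, so δ = +23.440°.
cos H₀ = −tan(+54.5°) tan(+23.440°) = -0.6078, H₀ = 2.2241 rad.
Bracket: H₀ sin φ sin δ + cos φ cos δ sin H₀ = 2.2241×0.81412×0.39779 + 0.58070×0.91748×0.79406 = 0.720272 + 0.423060 = 1.143332.
Q̄ = (S₀/π) × [bracket] = (1361/π) × 1.143332 = 495.31 W/m².
— Configuration B (φ=+79.0°):
Solar declination: sin δ = sin ε · sin λ_s = sin 23.44° × sin 0.0° = 0.00000, so δ = +0.000°.
cos H₀ = −tan(+79.0°) tan(+0.000°) = -0.0000, H₀ = 1.5708 rad.
Bracket: H₀ sin φ sin δ + cos φ cos δ sin H₀ = 1.5708×0.98163×0.00000 + 0.19081×1.00000×1.00000 = 0.000000 + 0.190810 = 0.190810.
Q̄ = (S₀/π) × [bracket] = (1361/π) × 0.190810 = 82.663 W/m².
Ratio Q̄_A / Q̄_B = 495.31 / 82.663 = 5.992.

Q̄_A / Q̄_B ≈ 5.99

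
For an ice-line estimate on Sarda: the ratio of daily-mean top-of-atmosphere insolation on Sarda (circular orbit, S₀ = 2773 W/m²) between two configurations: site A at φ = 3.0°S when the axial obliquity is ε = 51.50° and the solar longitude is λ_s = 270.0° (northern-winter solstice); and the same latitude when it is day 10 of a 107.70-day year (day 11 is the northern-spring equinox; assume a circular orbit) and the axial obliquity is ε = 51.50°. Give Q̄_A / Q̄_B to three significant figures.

— Configuration A (φ=-3.0°):
Solar declination: sin δ = sin ε · sin λ_s = sin 51.50° × sin 270.0° = -0.78261, so δ = -51.500°.
cos H₀ = −tan(-3.0°) tan(-51.500°) = -0.0659, H₀ = 1.6367 rad.
Bracket: H₀ sin φ sin δ + cos φ cos δ sin H₀ = 1.6367×-0.05234×-0.78261 + 0.99863×0.62251×0.99783 = 0.067042 + 0.620308 = 0.687350.
Q̄ = (S₀/π) × [bracket] = (2773/π) × 0.687350 = 606.71 W/m².
— Configuration B (φ=-3.0°):
Solar longitude: λ_s = 360° × (10 − 11)/107.70 = -3.343°, i.e. -3.343° + 360° = 356.657°.
sin δ = sin 51.50° × sin 356.657° = -0.04563, so δ = -2.615°.
cos H₀ = −tan(-3.0°) tan(-2.615°) = -0.0024, H₀ = 1.5732 rad.
Bracket: H₀ sin φ sin δ + cos φ cos δ sin H₀ = 1.5732×-0.05234×-0.04563 + 0.99863×0.99896×1.00000 = 0.003757 + 0.997591 = 1.001348.
Q̄ = (S₀/π) × [bracket] = (2773/π) × 1.001348 = 883.86 W/m².
Ratio Q̄_A / Q̄_B = 606.71 / 883.86 = 0.6864.

Q̄_A / Q̄_B ≈ 0.686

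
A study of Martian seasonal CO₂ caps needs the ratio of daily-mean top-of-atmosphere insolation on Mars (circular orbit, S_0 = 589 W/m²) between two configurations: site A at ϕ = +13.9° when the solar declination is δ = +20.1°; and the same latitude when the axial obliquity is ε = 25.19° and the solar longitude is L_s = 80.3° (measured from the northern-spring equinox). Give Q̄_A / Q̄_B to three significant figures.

Q̄_A / Q̄_B ≈ 1.00

— Configuration A (ϕ=+13.9°):
cos h₀ = −tan(+13.9°) tan(+20.100°) = -0.0906, h₀ = 1.6615 rad.
Bracket: h₀ sin ϕ sin δ + cos ϕ cos δ sin h₀ = 1.6615×0.24023×0.34366 + 0.97072×0.93909×0.99589 = 0.137169 + 0.907847 = 1.045016.
Q̄ = (S_0/π) × [bracket] = (589/π) × 1.045016 = 195.92 W/m².
— Configuration B (ϕ=+13.9°):
Solar declination: sin δ = sin ε · sin L_s = sin 25.19° × sin 80.3° = 0.41954, so δ = +24.805°.
cos h₀ = −tan(+13.9°) tan(+24.805°) = -0.1144, h₀ = 1.6854 rad.
Bracket: h₀ sin ϕ sin δ + cos ϕ cos δ sin h₀ = 1.6854×0.24023×0.41954 + 0.97072×0.90774×0.99344 = 0.169865 + 0.875381 = 1.045246.
Q̄ = (S_0/π) × [bracket] = (589/π) × 1.045246 = 195.97 W/m².
Ratio Q̄_A / Q̄_B = 195.92 / 195.97 = 0.9997.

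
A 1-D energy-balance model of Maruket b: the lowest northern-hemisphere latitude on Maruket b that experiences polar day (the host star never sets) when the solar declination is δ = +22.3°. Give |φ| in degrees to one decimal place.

Polar day requires cos H₀ = −tan φ tan δ ≤ −1, i.e. tan φ tan δ ≥ 1.
The boundary is |tan φ| · |tan δ| = 1, so |φ| = 90° − |δ| = 90° − 22.3° = 67.7° in the northern hemisphere.

|φ| = 67.7°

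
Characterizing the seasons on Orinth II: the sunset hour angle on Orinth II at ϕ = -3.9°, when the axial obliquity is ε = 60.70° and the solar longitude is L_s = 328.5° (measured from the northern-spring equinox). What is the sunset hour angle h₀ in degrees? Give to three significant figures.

h₀ = 92.0°

Solar declination: sin δ = sin ε · sin L_s = sin 60.70° × sin 328.5° = -0.45565, so δ = -27.107°.
cos h₀ = −tan ϕ · tan δ = −tan(-3.9°) × tan(-27.107°) = -0.0349, so h₀ = 1.6057 rad = 92.00°.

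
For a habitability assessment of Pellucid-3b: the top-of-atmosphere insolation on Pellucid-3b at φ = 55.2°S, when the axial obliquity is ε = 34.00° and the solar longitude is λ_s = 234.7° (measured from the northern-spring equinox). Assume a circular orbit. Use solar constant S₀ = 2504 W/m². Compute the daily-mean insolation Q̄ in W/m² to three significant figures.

Q̄ ≈ 990 W/m²

Solar declination: sin δ = sin ε · sin λ_s = sin 34.00° × sin 234.7° = -0.45638, so δ = -27.154°.
cos H₀ = −tan(-55.2°) tan(-27.154°) = -0.7380, H₀ = 2.4009 rad.
Bracket: H₀ sin φ sin δ + cos φ cos δ sin H₀ = 2.4009×-0.82115×-0.45638 + 0.57071×0.88979×0.67482 = 0.899753 + 0.342682 = 1.242435.
Q̄ = (S₀/π) × [bracket] = (2504/π) × 1.242435 = 990.3 W/m².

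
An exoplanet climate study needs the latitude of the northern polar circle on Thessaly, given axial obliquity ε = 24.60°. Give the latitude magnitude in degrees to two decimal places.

65.40°

The polar circle is the lowest latitude that experiences at least one full rotation of continuous daylight at the northern-summer solstice; it lies at |ϕ| = 90° − ε = 90° − 24.60° = 65.40°.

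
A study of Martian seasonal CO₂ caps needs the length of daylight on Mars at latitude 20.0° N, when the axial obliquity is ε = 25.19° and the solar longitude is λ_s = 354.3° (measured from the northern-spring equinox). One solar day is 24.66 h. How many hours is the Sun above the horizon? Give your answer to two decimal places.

Solar declination: sin δ = sin ε · sin λ_s = sin 25.19° × sin 354.3° = -0.04227, so δ = -2.423°.
cos H₀ = −tan φ · tan δ = −tan(+20.0°) × tan(-2.423°) = 0.0154, so H₀ = 1.5554 rad = 89.12°.
Daylight = 2H₀/(2π) × 24.66 h = (1.5554/π) × 24.66 = 12.21 h.

12.21 h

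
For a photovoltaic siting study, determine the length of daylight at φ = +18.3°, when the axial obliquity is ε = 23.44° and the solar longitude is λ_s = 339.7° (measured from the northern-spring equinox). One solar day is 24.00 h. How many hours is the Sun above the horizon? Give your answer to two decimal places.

Solar declination: sin δ = sin ε · sin λ_s = sin 23.44° × sin 339.7° = -0.13801, so δ = -7.933°.
cos H₀ = −tan φ · tan δ = −tan(+18.3°) × tan(-7.933°) = 0.0461, so H₀ = 1.5247 rad = 87.36°.
Daylight = 2H₀/(2π) × 24.00 h = (1.5247/π) × 24.00 = 11.65 h.

11.65 h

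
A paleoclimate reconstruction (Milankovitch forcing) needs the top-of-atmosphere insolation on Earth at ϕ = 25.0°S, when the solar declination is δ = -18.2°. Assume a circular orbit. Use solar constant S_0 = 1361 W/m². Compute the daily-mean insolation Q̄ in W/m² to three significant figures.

Q̄ ≈ 467 W/m²

cos h₀ = −tan(-25.0°) tan(-18.200°) = -0.1533, h₀ = 1.7247 rad.
Bracket: h₀ sin ϕ sin δ + cos ϕ cos δ sin h₀ = 1.7247×-0.42262×-0.31233 + 0.90631×0.94997×0.98818 = 0.227655 + 0.850791 = 1.078446.
Q̄ = (S_0/π) × [bracket] = (1361/π) × 1.078446 = 467.2 W/m².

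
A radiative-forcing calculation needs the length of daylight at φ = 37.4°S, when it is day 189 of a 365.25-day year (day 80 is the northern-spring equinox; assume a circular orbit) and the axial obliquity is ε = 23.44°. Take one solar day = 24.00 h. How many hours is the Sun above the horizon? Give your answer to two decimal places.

Solar longitude: λ_s = 360° × (189 − 80)/365.25 = 107.433°.
sin δ = sin 23.44° × sin 107.433° = 0.37952, so δ = +22.304°.
cos H₀ = −tan φ · tan δ = −tan(-37.4°) × tan(+22.304°) = 0.3136, so H₀ = 1.2518 rad = 71.72°.
Daylight = 2H₀/(2π) × 24.00 h = (1.2518/π) × 24.00 = 9.56 h.

9.56 h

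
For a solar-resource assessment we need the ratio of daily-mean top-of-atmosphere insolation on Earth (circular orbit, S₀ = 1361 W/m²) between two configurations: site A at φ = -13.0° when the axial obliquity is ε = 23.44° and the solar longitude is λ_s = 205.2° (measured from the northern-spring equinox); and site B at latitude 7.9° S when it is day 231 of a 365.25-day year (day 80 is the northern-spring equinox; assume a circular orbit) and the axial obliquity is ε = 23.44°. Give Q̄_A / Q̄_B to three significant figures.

Q̄_A / Q̄_B ≈ 1.10

— Configuration A (φ=-13.0°):
Solar declination: sin δ = sin ε · sin λ_s = sin 23.44° × sin 205.2° = -0.16937, so δ = -9.751°.
cos H₀ = −tan(-13.0°) tan(-9.751°) = -0.0397, H₀ = 1.6105 rad.
Bracket: H₀ sin φ sin δ + cos φ cos δ sin H₀ = 1.6105×-0.22495×-0.16937 + 0.97437×0.98555×0.99921 = 0.061360 + 0.959532 = 1.020892.
Q̄ = (S₀/π) × [bracket] = (1361/π) × 1.020892 = 442.27 W/m².
— Configuration B (φ=-7.9°):
Solar longitude: λ_s = 360° × (231 − 80)/365.25 = 148.830°.
sin δ = sin 23.44° × sin 148.830° = 0.20589, so δ = +11.882°.
cos H₀ = −tan(-7.9°) tan(+11.882°) = 0.0292, H₀ = 1.5416 rad.
Bracket: H₀ sin φ sin δ + cos φ cos δ sin H₀ = 1.5416×-0.13744×0.20589 + 0.99051×0.97858×0.99957 = -0.043623 + 0.968876 = 0.925253.
Q̄ = (S₀/π) × [bracket] = (1361/π) × 0.925253 = 400.84 W/m².
Ratio Q̄_A / Q̄_B = 442.27 / 400.84 = 1.103.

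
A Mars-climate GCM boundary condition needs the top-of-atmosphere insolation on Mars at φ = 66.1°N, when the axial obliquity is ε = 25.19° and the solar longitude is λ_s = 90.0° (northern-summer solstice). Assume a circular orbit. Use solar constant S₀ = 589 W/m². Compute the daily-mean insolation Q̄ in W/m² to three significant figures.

Q̄ ≈ 229 W/m²

Solar declination: sin δ = sin ε · sin λ_s = sin 25.19° × sin 90.0° = 0.42562, so δ = +25.190°.
cos H₀ = −tan(+66.1°) tan(+25.190°) = -1.0614 ≤ −1 ⇒ polar day, H₀ = π.
Bracket: H₀ sin φ sin δ + cos φ cos δ sin H₀ = 3.1416×0.91425×0.42562 + 0.40514×0.90490×0.00000 = 1.222469 + 0.000000 = 1.222469.
Q̄ = (S₀/π) × [bracket] = (589/π) × 1.222469 = 229.2 W/m².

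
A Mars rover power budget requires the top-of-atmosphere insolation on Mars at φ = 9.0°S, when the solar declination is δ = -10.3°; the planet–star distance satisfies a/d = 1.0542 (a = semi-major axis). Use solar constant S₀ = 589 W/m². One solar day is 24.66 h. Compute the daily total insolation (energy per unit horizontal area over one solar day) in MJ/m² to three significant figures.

cos H₀ = −tan(-9.0°) tan(-10.300°) = -0.0288, H₀ = 1.5996 rad.
Bracket: H₀ sin φ sin δ + cos φ cos δ sin H₀ = 1.5996×-0.15643×-0.17880 + 0.98769×0.98389×0.99959 = 0.044740 + 0.971380 = 1.016120.
Inverse-square distance factor (a/d)² = 1.0542² = 1.111338.
Q̄ = (S₀/π) × 1.111338 × [bracket] = (589/π) × 1.111338 × 1.016120 = 211.72 W/m².
Daily total = Q̄ × 24.66 h × 3600 s/h = 211.72 × 24.66 × 3600 / 10⁶ = 18.80 MJ/m².

18.8 MJ/m²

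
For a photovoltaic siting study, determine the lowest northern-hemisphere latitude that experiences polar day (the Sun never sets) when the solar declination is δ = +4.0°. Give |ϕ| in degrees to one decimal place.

Polar day requires cos h₀ = −tan ϕ tan δ ≤ −1, i.e. tan ϕ tan δ ≥ 1.
The boundary is |tan ϕ| · |tan δ| = 1, so |ϕ| = 90° − |δ| = 90° − 4.0° = 86.0° in the northern hemisphere.

|ϕ| = 86.0°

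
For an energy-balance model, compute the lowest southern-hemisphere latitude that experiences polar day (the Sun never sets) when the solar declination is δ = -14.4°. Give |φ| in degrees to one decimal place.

|φ| = 75.6°

Polar day requires cos H₀ = −tan φ tan δ ≤ −1, i.e. tan φ tan δ ≥ 1.
The boundary is |tan φ| · |tan δ| = 1, so |φ| = 90° − |δ| = 90° − 14.4° = 75.6° in the southern hemisphere.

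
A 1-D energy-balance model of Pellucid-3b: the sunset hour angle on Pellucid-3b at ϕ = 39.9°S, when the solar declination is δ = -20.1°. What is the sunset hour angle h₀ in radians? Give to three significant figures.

h₀ = 1.88 rad

cos h₀ = −tan ϕ · tan δ = −tan(-39.9°) × tan(-20.100°) = -0.3060, so h₀ = 1.8818 rad = 107.82°.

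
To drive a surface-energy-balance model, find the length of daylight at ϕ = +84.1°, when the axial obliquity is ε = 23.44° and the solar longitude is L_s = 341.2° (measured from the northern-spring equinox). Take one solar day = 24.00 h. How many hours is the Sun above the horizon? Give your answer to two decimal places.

0.00 h

Solar declination: sin δ = sin ε · sin L_s = sin 23.44° × sin 341.2° = -0.12819, so δ = -7.365°.
cos h₀ = −tan ϕ · tan δ = 1.2508 ≥ 1, so the Sun never rises (polar night) and h₀ = 0.
Daylight = 2h₀/(2π) × 24.00 h = (0.0000/π) × 24.00 = 0.00 h.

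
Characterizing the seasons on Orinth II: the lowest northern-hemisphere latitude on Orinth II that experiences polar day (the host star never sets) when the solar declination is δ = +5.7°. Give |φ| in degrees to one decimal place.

|φ| = 84.3°

Polar day requires cos H₀ = −tan φ tan δ ≤ −1, i.e. tan φ tan δ ≥ 1.
The boundary is |tan φ| · |tan δ| = 1, so |φ| = 90° − |δ| = 90° − 5.7° = 84.3° in the northern hemisphere.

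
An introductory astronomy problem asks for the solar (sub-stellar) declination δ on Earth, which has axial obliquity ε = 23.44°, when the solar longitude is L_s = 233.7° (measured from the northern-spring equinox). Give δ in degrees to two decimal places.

δ = -18.70°

sin δ = sin ε · sin L_s = sin 23.44° × sin 233.7° = -0.320589.
δ = arcsin(-0.320589) = -18.70°.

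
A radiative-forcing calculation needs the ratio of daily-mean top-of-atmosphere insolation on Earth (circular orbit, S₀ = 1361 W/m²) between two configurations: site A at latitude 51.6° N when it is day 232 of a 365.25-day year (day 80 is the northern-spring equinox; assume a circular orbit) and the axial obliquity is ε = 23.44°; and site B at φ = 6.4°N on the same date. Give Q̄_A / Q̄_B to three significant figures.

Q̄_A / Q̄_B ≈ 0.867

— Configuration A (φ=+51.6°):
Solar longitude: λ_s = 360° × (232 − 80)/365.25 = 149.815°.
sin δ = sin 23.44° × sin 149.815° = 0.20000, so δ = +11.537°.
cos H₀ = −tan(+51.6°) tan(+11.537°) = -0.2575, H₀ = 1.8313 rad.
Bracket: H₀ sin φ sin δ + cos φ cos δ sin H₀ = 1.8313×0.78369×0.20000 + 0.62115×0.97980×0.96627 = 0.287034 + 0.588075 = 0.875109.
Q̄ = (S₀/π) × [bracket] = (1361/π) × 0.875109 = 379.11 W/m².
— Configuration B (φ=+6.4°):
cos H₀ = −tan(+6.4°) tan(+11.537°) = -0.0229, H₀ = 1.5937 rad.
Bracket: H₀ sin φ sin δ + cos φ cos δ sin H₀ = 1.5937×0.11147×0.20000 + 0.99377×0.97980×0.99974 = 0.035530 + 0.973443 = 1.008973.
Q̄ = (S₀/π) × [bracket] = (1361/π) × 1.008973 = 437.11 W/m².
Ratio Q̄_A / Q̄_B = 379.11 / 437.11 = 0.8673.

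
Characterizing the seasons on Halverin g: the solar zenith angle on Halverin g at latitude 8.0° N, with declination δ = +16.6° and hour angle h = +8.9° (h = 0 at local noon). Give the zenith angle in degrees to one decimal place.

θ_z = 12.2°

cos θ_z = sin φ sin δ + cos φ cos δ cos h = 0.039760 + 0.937570 = 0.977330.
θ_z = arccos(0.977330) = 12.2°.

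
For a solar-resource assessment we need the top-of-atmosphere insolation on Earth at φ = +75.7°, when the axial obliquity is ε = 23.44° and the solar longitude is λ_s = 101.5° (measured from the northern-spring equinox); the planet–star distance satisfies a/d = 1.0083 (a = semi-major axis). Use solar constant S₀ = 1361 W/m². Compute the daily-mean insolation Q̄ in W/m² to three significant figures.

Solar declination: sin δ = sin ε · sin λ_s = sin 23.44° × sin 101.5° = 0.38980, so δ = +22.942°.
cos H₀ = −tan(+75.7°) tan(+22.942°) = -1.6606 ≤ −1 ⇒ polar day, H₀ = π.
Bracket: H₀ sin φ sin δ + cos φ cos δ sin H₀ = 3.1416×0.96902×0.38980 + 0.24700×0.92090×0.00000 = 1.186658 + 0.000000 = 1.186658.
Inverse-square distance factor (a/d)² = 1.0083² = 1.016669.
Q̄ = (S₀/π) × 1.016669 × [bracket] = (1361/π) × 1.016669 × 1.186658 = 522.7 W/m².

Q̄ ≈ 523 W/m²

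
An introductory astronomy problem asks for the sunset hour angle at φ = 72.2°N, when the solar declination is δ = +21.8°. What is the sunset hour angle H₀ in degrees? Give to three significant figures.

H₀ = 180°

Sunrise equation: cos H₀ = −tan φ · tan δ = -1.2458 ≤ −1, so the Sun never sets (polar day) and H₀ = π.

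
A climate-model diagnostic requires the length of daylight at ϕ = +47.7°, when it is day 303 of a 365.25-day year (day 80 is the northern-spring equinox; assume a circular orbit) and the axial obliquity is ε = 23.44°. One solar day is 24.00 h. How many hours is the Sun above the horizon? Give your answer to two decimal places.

9.76 h

Solar longitude: L_s = 360° × (303 − 80)/365.25 = 219.795°.
sin δ = sin 23.44° × sin 219.795° = -0.25460, so δ = -14.750°.
cos h₀ = −tan ϕ · tan δ = −tan(+47.7°) × tan(-14.750°) = 0.2893, so h₀ = 1.2773 rad = 73.18°.
Daylight = 2h₀/(2π) × 24.00 h = (1.2773/π) × 24.00 = 9.76 h.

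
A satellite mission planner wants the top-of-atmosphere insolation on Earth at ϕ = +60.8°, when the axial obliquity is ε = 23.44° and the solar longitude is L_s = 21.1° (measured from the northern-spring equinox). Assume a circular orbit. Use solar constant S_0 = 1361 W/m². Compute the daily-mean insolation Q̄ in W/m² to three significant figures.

Q̄ ≈ 301 W/m²

Solar declination: sin δ = sin ε · sin L_s = sin 23.44° × sin 21.1° = 0.14320, so δ = +8.233°.
cos h₀ = −tan(+60.8°) tan(+8.233°) = -0.2589, h₀ = 1.8327 rad.
Bracket: h₀ sin ϕ sin δ + cos ϕ cos δ sin h₀ = 1.8327×0.87292×0.14320 + 0.48786×0.98969×0.96590 = 0.229091 + 0.466366 = 0.695457.
Q̄ = (S_0/π) × [bracket] = (1361/π) × 0.695457 = 301.3 W/m².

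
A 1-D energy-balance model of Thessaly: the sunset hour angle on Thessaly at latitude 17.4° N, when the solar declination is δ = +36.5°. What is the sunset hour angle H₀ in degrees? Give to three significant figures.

H₀ = 103°

cos H₀ = −tan φ · tan δ = −tan(+17.4°) × tan(+36.500°) = -0.2319, so H₀ = 1.8048 rad = 103.41°.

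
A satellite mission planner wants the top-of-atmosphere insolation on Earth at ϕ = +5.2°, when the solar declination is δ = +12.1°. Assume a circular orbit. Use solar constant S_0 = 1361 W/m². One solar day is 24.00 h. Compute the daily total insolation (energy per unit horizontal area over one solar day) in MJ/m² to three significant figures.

37.6 MJ/m²

cos h₀ = −tan(+5.2°) tan(+12.100°) = -0.0195, h₀ = 1.5903 rad.
Bracket: h₀ sin ϕ sin δ + cos ϕ cos δ sin h₀ = 1.5903×0.09063×0.20962 + 0.99588×0.97778×0.99981 = 0.030212 + 0.973567 = 1.003779.
Q̄ = (S_0/π) × [bracket] = (1361/π) × 1.003779 = 434.86 W/m².
Daily total = Q̄ × 24.00 h × 3600 s/h = 434.86 × 24.00 × 3600 / 10⁶ = 37.57 MJ/m².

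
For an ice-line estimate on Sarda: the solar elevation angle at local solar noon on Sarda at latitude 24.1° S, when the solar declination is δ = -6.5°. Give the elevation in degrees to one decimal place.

At local noon the hour angle is zero, so the zenith angle equals |φ − δ| = |-24.1° − (-6.500°)| = 17.600°.
Elevation = 90° − 17.600° = 72.4°.

72.4°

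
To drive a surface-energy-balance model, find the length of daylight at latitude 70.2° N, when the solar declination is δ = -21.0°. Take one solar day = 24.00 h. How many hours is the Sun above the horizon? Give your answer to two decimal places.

cos H₀ = −tan φ · tan δ = 1.0662 ≥ 1, so the Sun never rises (polar night) and H₀ = 0.
Daylight = 2H₀/(2π) × 24.00 h = (0.0000/π) × 24.00 = 0.00 h.

0.00 h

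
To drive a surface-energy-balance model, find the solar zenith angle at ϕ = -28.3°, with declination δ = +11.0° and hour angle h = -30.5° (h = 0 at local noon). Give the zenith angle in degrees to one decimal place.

cos θ_z = sin ϕ sin δ + cos ϕ cos δ cos h = -0.090460 + 0.744707 = 0.654247.
θ_z = arccos(0.654247) = 49.1°.

θ_z = 49.1°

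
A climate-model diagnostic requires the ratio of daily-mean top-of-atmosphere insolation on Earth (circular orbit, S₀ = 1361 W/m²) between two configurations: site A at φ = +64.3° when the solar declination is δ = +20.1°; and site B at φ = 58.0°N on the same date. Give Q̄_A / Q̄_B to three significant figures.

Q̄_A / Q̄_B ≈ 0.976

— Configuration A (φ=+64.3°):
cos H₀ = −tan(+64.3°) tan(+20.100°) = -0.7604, H₀ = 2.4347 rad.
Bracket: H₀ sin φ sin δ + cos φ cos δ sin H₀ = 2.4347×0.90108×0.34366 + 0.43366×0.93909×0.64947 = 0.753942 + 0.264494 = 1.018436.
Q̄ = (S₀/π) × [bracket] = (1361/π) × 1.018436 = 441.21 W/m².
— Configuration B (φ=+58.0°):
cos H₀ = −tan(+58.0°) tan(+20.100°) = -0.5856, H₀ = 2.1965 rad.
Bracket: H₀ sin φ sin δ + cos φ cos δ sin H₀ = 2.1965×0.84805×0.34366 + 0.52992×0.93909×0.81057 = 0.640150 + 0.403374 = 1.043524.
Q̄ = (S₀/π) × [bracket] = (1361/π) × 1.043524 = 452.08 W/m².
Ratio Q̄_A / Q̄_B = 441.21 / 452.08 = 0.9760.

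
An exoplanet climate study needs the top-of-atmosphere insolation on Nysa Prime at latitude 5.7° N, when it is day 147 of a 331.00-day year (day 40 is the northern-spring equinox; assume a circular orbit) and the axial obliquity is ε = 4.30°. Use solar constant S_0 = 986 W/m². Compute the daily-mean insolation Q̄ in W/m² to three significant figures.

Q̄ ≈ 315 W/m²

Solar longitude: L_s = 360° × (147 − 40)/331.00 = 116.375°.
sin δ = sin 4.30° × sin 116.375° = 0.06717, so δ = +3.852°.
cos h₀ = −tan(+5.7°) tan(+3.852°) = -0.0067, h₀ = 1.5775 rad.
Bracket: h₀ sin ϕ sin δ + cos ϕ cos δ sin h₀ = 1.5775×0.09932×0.06717 + 0.99506×0.99774×0.99998 = 0.010524 + 0.992791 = 1.003315.
Q̄ = (S_0/π) × [bracket] = (986/π) × 1.003315 = 314.9 W/m².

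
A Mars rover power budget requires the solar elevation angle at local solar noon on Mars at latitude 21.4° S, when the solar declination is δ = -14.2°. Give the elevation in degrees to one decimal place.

At local noon the hour angle is zero, so the zenith angle equals |φ − δ| = |-21.4° − (-14.200°)| = 7.200°.
Elevation = 90° − 7.200° = 82.8°.

82.8°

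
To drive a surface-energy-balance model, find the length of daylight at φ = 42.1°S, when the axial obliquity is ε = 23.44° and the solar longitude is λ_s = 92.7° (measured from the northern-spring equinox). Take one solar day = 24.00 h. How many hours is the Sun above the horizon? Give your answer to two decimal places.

8.93 h

Solar declination: sin δ = sin ε · sin λ_s = sin 23.44° × sin 92.7° = 0.39735, so δ = +23.412°.
cos H₀ = −tan φ · tan δ = −tan(-42.1°) × tan(+23.412°) = 0.3912, so H₀ = 1.1688 rad = 66.97°.
Daylight = 2H₀/(2π) × 24.00 h = (1.1688/π) × 24.00 = 8.93 h.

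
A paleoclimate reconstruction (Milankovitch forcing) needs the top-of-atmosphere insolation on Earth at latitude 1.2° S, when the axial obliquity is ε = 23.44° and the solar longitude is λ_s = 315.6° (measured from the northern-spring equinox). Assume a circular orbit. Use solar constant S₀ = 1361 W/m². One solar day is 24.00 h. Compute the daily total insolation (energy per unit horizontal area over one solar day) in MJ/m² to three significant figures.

36.3 MJ/m²

Solar declination: sin δ = sin ε · sin λ_s = sin 23.44° × sin 315.6° = -0.27832, so δ = -16.160°.
cos H₀ = −tan(-1.2°) tan(-16.160°) = -0.0061, H₀ = 1.5769 rad.
Bracket: H₀ sin φ sin δ + cos φ cos δ sin H₀ = 1.5769×-0.02094×-0.27832 + 0.99978×0.96049×0.99998 = 0.009190 + 0.960259 = 0.969449.
Q̄ = (S₀/π) × [bracket] = (1361/π) × 0.969449 = 419.98 W/m².
Daily total = Q̄ × 24.00 h × 3600 s/h = 419.98 × 24.00 × 3600 / 10⁶ = 36.29 MJ/m².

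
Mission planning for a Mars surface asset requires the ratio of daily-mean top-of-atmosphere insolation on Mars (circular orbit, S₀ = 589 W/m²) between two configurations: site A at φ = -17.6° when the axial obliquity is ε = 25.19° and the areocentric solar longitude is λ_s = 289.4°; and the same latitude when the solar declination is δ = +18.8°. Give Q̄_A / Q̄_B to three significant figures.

— Configuration A (φ=-17.6°):
sin δ = sin 25.19° × sin 289.4° = -0.40146, so δ = -23.669°.
cos H₀ = −tan(-17.6°) tan(-23.669°) = -0.1390, H₀ = 1.7103 rad.
Bracket: H₀ sin φ sin δ + cos φ cos δ sin H₀ = 1.7103×-0.30237×-0.40146 + 0.95319×0.91588×0.99029 = 0.207612 + 0.864531 = 1.072143.
Q̄ = (S₀/π) × [bracket] = (589/π) × 1.072143 = 201.01 W/m².
— Configuration B (φ=-17.6°):
cos H₀ = −tan(-17.6°) tan(+18.800°) = 0.1080, H₀ = 1.4626 rad.
Bracket: H₀ sin φ sin δ + cos φ cos δ sin H₀ = 1.4626×-0.30237×0.32227 + 0.95319×0.94665×0.99415 = -0.142523 + 0.897059 = 0.754536.
Q̄ = (S₀/π) × [bracket] = (589/π) × 0.754536 = 141.46 W/m².
Ratio Q̄_A / Q̄_B = 201.01 / 141.46 = 1.421.

Q̄_A / Q̄_B ≈ 1.42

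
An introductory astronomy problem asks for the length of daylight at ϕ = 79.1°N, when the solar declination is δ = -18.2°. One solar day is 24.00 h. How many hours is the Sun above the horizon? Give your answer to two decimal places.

cos h₀ = −tan ϕ · tan δ = 1.7073 ≥ 1, so the Sun never rises (polar night) and h₀ = 0.
Daylight = 2h₀/(2π) × 24.00 h = (0.0000/π) × 24.00 = 0.00 h.

0.00 h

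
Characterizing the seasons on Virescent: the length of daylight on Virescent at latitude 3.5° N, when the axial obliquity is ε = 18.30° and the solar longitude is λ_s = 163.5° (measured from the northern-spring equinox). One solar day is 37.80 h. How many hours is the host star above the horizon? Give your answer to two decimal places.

Solar declination: sin δ = sin ε · sin λ_s = sin 18.30° × sin 163.5° = 0.08918, so δ = +5.116°.
cos H₀ = −tan φ · tan δ = −tan(+3.5°) × tan(+5.116°) = -0.0055, so H₀ = 1.5763 rad = 90.31°.
Daylight = 2H₀/(2π) × 37.80 h = (1.5763/π) × 37.80 = 18.97 h.

18.97 h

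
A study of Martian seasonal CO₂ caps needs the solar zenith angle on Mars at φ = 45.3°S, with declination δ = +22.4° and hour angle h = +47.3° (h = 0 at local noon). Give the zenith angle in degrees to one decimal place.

cos θ_z = sin φ sin δ + cos φ cos δ cos h = -0.270865 + 0.441021 = 0.170156.
θ_z = arccos(0.170156) = 80.2°.

θ_z = 80.2°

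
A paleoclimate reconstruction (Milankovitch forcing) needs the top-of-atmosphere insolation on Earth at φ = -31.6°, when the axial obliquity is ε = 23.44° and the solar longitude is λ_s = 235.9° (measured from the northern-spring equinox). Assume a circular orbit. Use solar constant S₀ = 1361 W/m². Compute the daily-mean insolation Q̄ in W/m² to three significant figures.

Solar declination: sin δ = sin ε · sin λ_s = sin 23.44° × sin 235.9° = -0.32939, so δ = -19.232°.
cos H₀ = −tan(-31.6°) tan(-19.232°) = -0.2146, H₀ = 1.7871 rad.
Bracket: H₀ sin φ sin δ + cos φ cos δ sin H₀ = 1.7871×-0.52399×-0.32939 + 0.85173×0.94419×0.97670 = 0.308448 + 0.785457 = 1.093905.
Q̄ = (S₀/π) × [bracket] = (1361/π) × 1.093905 = 473.9 W/m².

Q̄ ≈ 474 W/m²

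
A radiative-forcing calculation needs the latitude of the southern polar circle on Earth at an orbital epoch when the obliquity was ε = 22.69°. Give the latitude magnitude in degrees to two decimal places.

67.31°

The polar circle is the lowest latitude that experiences at least one full rotation of continuous darkness at the northern-summer solstice; it lies at |φ| = 90° − ε = 90° − 22.69° = 67.31°.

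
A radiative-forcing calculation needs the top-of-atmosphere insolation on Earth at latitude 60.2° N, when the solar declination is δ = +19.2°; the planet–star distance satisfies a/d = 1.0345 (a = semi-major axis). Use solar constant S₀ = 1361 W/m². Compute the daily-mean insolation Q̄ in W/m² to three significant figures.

Q̄ ≈ 467 W/m²

cos H₀ = −tan(+60.2°) tan(+19.200°) = -0.6081, H₀ = 2.2244 rad.
Bracket: H₀ sin φ sin δ + cos φ cos δ sin H₀ = 2.2244×0.86777×0.32887 + 0.49697×0.94438×0.79389 = 0.634807 + 0.372595 = 1.007402.
Inverse-square distance factor (a/d)² = 1.0345² = 1.070190.
Q̄ = (S₀/π) × 1.070190 × [bracket] = (1361/π) × 1.070190 × 1.007402 = 467.1 W/m².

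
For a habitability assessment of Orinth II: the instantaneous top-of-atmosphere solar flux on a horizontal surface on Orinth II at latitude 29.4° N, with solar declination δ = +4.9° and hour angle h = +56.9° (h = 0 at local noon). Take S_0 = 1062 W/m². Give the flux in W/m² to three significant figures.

cos θ_z = sin ϕ sin δ + cos ϕ cos δ cos h = 0.041931 + 0.474033 = 0.515964.
Flux = S_0 · cos θ_z = 1062 × 0.515964 = 548.0 W/m².

548 W/m²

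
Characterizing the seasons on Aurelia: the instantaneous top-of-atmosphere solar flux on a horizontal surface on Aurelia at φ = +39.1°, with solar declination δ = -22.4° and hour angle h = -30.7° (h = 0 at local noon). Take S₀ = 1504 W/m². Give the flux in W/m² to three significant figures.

cos θ_z = sin φ sin δ + cos φ cos δ cos h = -0.240332 + 0.616936 = 0.376604.
Flux = S₀ · cos θ_z = 1504 × 0.376604 = 566.4 W/m².

566 W/m²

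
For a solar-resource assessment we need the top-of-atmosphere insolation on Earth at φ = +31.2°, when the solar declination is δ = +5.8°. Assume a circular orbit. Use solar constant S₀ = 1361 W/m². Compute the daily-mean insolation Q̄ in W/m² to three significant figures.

cos H₀ = −tan(+31.2°) tan(+5.800°) = -0.0615, H₀ = 1.6324 rad.
Bracket: H₀ sin φ sin δ + cos φ cos δ sin H₀ = 1.6324×0.51803×0.10106 + 0.85536×0.99488×0.99811 = 0.085460 + 0.849372 = 0.934832.
Q̄ = (S₀/π) × [bracket] = (1361/π) × 0.934832 = 405.0 W/m².

Q̄ ≈ 405 W/m²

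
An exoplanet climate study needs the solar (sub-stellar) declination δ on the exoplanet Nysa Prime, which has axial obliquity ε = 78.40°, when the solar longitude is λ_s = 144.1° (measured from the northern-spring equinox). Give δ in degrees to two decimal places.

δ = +35.06°

sin δ = sin ε · sin λ_s = sin 78.40° × sin 144.1° = 0.574396.
δ = arcsin(0.574396) = +35.06°.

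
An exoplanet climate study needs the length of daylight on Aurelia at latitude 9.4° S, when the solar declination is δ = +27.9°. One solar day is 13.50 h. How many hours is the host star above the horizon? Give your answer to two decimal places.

6.37 h

cos h₀ = −tan ϕ · tan δ = −tan(-9.4°) × tan(+27.900°) = 0.0877, so h₀ = 1.4830 rad = 84.97°.
Daylight = 2h₀/(2π) × 13.50 h = (1.4830/π) × 13.50 = 6.37 h.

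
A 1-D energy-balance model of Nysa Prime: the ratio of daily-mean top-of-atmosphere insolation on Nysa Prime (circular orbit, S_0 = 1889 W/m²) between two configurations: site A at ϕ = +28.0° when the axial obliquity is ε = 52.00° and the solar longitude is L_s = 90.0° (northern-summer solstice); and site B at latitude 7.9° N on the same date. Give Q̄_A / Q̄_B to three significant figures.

— Configuration A (ϕ=+28.0°):
Solar declination: sin δ = sin ε · sin L_s = sin 52.00° × sin 90.0° = 0.78801, so δ = +52.000°.
cos h₀ = −tan(+28.0°) tan(+52.000°) = -0.6806, h₀ = 2.3193 rad.
Bracket: h₀ sin ϕ sin δ + cos ϕ cos δ sin h₀ = 2.3193×0.46947×0.78801 + 0.88295×0.61566×0.73270 = 0.858018 + 0.398294 = 1.256312.
Q̄ = (S_0/π) × [bracket] = (1889/π) × 1.256312 = 755.40 W/m².
— Configuration B (ϕ=+7.9°):
cos h₀ = −tan(+7.9°) tan(+52.000°) = -0.1776, h₀ = 1.7494 rad.
Bracket: h₀ sin ϕ sin δ + cos ϕ cos δ sin h₀ = 1.7494×0.13744×0.78801 + 0.99051×0.61566×0.98410 = 0.189467 + 0.600121 = 0.789588.
Q̄ = (S_0/π) × [bracket] = (1889/π) × 0.789588 = 474.77 W/m².
Ratio Q̄_A / Q̄_B = 755.40 / 474.77 = 1.591.

Q̄_A / Q̄_B ≈ 1.59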